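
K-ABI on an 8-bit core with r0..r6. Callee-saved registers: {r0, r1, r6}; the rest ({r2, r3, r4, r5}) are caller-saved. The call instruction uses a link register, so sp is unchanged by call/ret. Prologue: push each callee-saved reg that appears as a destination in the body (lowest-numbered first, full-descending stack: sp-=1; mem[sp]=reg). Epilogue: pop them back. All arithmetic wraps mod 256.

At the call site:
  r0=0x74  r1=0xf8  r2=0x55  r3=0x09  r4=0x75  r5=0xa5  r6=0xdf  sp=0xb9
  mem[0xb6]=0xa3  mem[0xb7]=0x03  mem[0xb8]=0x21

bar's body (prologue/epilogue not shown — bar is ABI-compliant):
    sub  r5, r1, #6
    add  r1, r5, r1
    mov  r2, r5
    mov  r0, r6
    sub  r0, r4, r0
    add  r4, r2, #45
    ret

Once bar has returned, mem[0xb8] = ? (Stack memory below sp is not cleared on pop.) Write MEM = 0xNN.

MEM = 0x74

prologue: push r0 -> mem[0xb8]=0x74, sp=0xb8
prologue: push r1 -> mem[0xb7]=0xf8, sp=0xb7
body[0] sub  r5, r1, #6 -> r5=0xf2
body[1] add  r1, r5, r1 -> r1=0xea
body[2] mov  r2, r5 -> r2=0xf2
body[3] mov  r0, r6 -> r0=0xdf
body[4] sub  r0, r4, r0 -> r0=0x96
body[5] add  r4, r2, #45 -> r4=0x1f
epilogue: pop r1=0xf8, sp=0xb8
epilogue: pop r0=0x74, sp=0xb9
prologue pushed ['r0', 'r1'] at ['0xb8', '0xb7']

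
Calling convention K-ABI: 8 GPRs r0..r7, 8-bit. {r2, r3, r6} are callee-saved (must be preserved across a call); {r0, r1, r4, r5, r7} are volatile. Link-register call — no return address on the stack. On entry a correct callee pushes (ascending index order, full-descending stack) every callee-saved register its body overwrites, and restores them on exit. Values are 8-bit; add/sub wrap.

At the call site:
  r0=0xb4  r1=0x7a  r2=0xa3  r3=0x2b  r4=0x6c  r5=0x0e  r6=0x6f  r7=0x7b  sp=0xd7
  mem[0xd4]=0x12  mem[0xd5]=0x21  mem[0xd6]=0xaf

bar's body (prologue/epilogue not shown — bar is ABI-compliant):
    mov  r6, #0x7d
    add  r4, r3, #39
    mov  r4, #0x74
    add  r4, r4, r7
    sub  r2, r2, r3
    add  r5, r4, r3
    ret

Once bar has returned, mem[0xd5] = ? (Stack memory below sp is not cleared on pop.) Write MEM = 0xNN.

MEM = 0x6f

prologue: push r2 -> mem[0xd6]=0xa3, sp=0xd6
prologue: push r6 -> mem[0xd5]=0x6f, sp=0xd5
body[0] mov  r6, #0x7d -> r6=0x7d
body[1] add  r4, r3, #39 -> r4=0x52
body[2] mov  r4, #0x74 -> r4=0x74
body[3] add  r4, r4, r7 -> r4=0xef
body[4] sub  r2, r2, r3 -> r2=0x78
body[5] add  r5, r4, r3 -> r5=0x1a
epilogue: pop r6=0x6f, sp=0xd6
epilogue: pop r2=0xa3, sp=0xd7
prologue pushed ['r2', 'r6'] at ['0xd6', '0xd5']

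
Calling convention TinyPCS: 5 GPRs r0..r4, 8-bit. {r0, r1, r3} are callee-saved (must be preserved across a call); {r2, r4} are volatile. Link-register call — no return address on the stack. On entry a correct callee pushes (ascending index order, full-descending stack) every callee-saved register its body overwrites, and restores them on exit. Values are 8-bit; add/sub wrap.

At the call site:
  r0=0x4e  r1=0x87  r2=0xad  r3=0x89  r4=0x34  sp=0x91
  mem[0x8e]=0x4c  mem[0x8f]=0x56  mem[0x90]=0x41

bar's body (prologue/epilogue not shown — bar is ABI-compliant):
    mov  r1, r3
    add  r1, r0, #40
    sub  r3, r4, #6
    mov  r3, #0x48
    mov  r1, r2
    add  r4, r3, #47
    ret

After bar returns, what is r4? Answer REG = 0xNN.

prologue: push r1 -> mem[0x90]=0x87, sp=0x90
prologue: push r3 -> mem[0x8f]=0x89, sp=0x8f
body[0] mov  r1, r3 -> r1=0x89
body[1] add  r1, r0, #40 -> r1=0x76
body[2] sub  r3, r4, #6 -> r3=0x2e
body[3] mov  r3, #0x48 -> r3=0x48
body[4] mov  r1, r2 -> r1=0xad
body[5] add  r4, r3, #47 -> r4=0x77
epilogue: pop r3=0x89, sp=0x90
epilogue: pop r1=0x87, sp=0x91
r4 is caller-saved -> body value

REG = 0x77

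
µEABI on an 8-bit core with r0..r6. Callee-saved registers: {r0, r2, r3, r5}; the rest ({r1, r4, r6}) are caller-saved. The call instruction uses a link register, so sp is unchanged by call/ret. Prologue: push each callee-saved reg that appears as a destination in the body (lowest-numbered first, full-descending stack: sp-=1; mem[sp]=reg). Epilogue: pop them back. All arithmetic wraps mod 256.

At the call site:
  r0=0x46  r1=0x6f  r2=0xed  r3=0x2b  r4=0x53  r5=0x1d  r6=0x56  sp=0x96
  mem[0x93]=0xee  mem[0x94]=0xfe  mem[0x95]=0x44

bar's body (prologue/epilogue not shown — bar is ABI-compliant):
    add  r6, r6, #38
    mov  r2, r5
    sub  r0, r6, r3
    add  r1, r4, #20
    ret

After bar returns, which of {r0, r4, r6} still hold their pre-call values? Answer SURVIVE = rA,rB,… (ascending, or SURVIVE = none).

SURVIVE = r0,r4

prologue: push r0 -> mem[0x95]=0x46, sp=0x95
prologue: push r2 -> mem[0x94]=0xed, sp=0x94
body[0] add  r6, r6, #38 -> r6=0x7c
body[1] mov  r2, r5 -> r2=0x1d
body[2] sub  r0, r6, r3 -> r0=0x51
body[3] add  r1, r4, #20 -> r1=0x67
epilogue: pop r2=0xed, sp=0x95
epilogue: pop r0=0x46, sp=0x96
r0: callee-saved, written=True
r4: caller-saved, written=False
r6: caller-saved, written=True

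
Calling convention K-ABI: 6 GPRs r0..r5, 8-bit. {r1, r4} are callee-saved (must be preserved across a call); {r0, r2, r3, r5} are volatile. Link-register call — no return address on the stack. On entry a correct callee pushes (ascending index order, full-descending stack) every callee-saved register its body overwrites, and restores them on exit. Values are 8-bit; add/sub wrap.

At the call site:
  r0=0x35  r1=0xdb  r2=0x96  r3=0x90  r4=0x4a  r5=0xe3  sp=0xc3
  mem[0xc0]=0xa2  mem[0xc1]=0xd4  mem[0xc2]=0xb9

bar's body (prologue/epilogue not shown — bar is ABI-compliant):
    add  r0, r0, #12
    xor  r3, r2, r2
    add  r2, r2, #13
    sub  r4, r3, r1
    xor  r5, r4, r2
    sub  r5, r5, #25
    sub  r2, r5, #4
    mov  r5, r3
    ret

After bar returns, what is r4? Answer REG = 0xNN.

prologue: push r4 → mem[0xc2]=0x4a, sp=0xc2
body[0] add  r0, r0, #12 → r0=0x41
body[1] xor  r3, r2, r2 → r3=0x00
body[2] add  r2, r2, #13 → r2=0xa3
body[3] sub  r4, r3, r1 → r4=0x25
body[4] xor  r5, r4, r2 → r5=0x86
body[5] sub  r5, r5, #25 → r5=0x6d
body[6] sub  r2, r5, #4 → r2=0x69
body[7] mov  r5, r3 → r5=0x00
epilogue: pop r4=0x4a, sp=0xc3
r4 is callee-saved → restored

REG = 0x4a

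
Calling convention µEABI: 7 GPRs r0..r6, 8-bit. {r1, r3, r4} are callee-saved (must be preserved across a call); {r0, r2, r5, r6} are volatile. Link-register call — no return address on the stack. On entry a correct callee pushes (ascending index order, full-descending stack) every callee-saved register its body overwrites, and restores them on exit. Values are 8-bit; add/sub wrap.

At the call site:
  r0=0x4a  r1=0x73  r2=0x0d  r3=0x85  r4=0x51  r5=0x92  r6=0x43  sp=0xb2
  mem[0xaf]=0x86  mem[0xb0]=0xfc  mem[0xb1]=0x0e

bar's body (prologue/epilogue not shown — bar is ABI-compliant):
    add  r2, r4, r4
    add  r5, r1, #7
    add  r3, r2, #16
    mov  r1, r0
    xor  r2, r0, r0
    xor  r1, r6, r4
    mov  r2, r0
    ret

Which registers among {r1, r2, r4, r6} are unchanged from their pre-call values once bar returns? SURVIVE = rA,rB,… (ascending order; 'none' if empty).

prologue: push r1 -> mem[0xb1]=0x73, sp=0xb1
prologue: push r3 -> mem[0xb0]=0x85, sp=0xb0
body[0] add  r2, r4, r4 -> r2=0xa2
body[1] add  r5, r1, #7 -> r5=0x7a
body[2] add  r3, r2, #16 -> r3=0xb2
body[3] mov  r1, r0 -> r1=0x4a
body[4] xor  r2, r0, r0 -> r2=0x00
body[5] xor  r1, r6, r4 -> r1=0x12
body[6] mov  r2, r0 -> r2=0x4a
epilogue: pop r3=0x85, sp=0xb1
epilogue: pop r1=0x73, sp=0xb2
r1: callee-saved, written=True
r2: caller-saved, written=True
r4: callee-saved, written=False
r6: caller-saved, written=False

SURVIVE = r1,r4,r6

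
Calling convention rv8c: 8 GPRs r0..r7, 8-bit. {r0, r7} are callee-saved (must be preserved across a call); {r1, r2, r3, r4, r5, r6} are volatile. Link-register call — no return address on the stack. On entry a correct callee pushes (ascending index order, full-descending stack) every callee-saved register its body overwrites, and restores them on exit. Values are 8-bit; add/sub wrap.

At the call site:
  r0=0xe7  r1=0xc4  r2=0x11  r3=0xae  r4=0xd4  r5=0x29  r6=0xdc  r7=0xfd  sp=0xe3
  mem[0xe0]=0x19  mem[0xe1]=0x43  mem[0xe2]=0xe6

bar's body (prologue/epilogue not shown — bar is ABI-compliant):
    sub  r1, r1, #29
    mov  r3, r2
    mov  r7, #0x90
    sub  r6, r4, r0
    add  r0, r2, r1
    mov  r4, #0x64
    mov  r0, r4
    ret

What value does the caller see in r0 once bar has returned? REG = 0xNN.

prologue: push r0 -> mem[0xe2]=0xe7, sp=0xe2
prologue: push r7 -> mem[0xe1]=0xfd, sp=0xe1
body[0] sub  r1, r1, #29 -> r1=0xa7
body[1] mov  r3, r2 -> r3=0x11
body[2] mov  r7, #0x90 -> r7=0x90
body[3] sub  r6, r4, r0 -> r6=0xed
body[4] add  r0, r2, r1 -> r0=0xb8
body[5] mov  r4, #0x64 -> r4=0x64
body[6] mov  r0, r4 -> r0=0x64
epilogue: pop r7=0xfd, sp=0xe2
epilogue: pop r0=0xe7, sp=0xe3
r0 is callee-saved -> restored

REG = 0xe7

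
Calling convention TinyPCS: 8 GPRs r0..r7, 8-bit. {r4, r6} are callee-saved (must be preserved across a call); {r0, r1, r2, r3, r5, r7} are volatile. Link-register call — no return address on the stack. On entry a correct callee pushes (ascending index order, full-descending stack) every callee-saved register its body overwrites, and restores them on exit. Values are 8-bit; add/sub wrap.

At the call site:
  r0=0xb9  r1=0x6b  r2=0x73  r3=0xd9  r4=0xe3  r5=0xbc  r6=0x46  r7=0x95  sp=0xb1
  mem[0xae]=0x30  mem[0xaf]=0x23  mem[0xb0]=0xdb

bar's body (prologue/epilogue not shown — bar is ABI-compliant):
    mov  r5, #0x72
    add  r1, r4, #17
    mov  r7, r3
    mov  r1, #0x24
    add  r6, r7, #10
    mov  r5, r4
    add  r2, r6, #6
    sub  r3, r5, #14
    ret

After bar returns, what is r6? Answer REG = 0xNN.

REG = 0x46

prologue: push r6 → mem[0xb0]=0x46, sp=0xb0
body[0] mov  r5, #0x72 → r5=0x72
body[1] add  r1, r4, #17 → r1=0xf4
body[2] mov  r7, r3 → r7=0xd9
body[3] mov  r1, #0x24 → r1=0x24
body[4] add  r6, r7, #10 → r6=0xe3
body[5] mov  r5, r4 → r5=0xe3
body[6] add  r2, r6, #6 → r2=0xe9
body[7] sub  r3, r5, #14 → r3=0xd5
epilogue: pop r6=0x46, sp=0xb1
r6 is callee-saved → restored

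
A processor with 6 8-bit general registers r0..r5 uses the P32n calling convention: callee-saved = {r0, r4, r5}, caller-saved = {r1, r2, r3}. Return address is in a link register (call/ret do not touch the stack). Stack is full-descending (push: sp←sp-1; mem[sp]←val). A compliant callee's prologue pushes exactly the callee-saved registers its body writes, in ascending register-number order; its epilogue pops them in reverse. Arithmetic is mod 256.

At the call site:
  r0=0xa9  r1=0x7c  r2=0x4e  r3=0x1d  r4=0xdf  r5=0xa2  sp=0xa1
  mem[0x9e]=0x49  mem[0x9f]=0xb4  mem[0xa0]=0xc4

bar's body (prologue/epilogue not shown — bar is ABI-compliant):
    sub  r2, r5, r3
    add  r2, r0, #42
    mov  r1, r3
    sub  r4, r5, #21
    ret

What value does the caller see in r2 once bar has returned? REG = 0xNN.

prologue: push r4 → mem[0xa0]=0xdf, sp=0xa0
body[0] sub  r2, r5, r3 → r2=0x85
body[1] add  r2, r0, #42 → r2=0xd3
body[2] mov  r1, r3 → r1=0x1d
body[3] sub  r4, r5, #21 → r4=0x8d
epilogue: pop r4=0xdf, sp=0xa1
r2 is caller-saved → body value

REG = 0xd3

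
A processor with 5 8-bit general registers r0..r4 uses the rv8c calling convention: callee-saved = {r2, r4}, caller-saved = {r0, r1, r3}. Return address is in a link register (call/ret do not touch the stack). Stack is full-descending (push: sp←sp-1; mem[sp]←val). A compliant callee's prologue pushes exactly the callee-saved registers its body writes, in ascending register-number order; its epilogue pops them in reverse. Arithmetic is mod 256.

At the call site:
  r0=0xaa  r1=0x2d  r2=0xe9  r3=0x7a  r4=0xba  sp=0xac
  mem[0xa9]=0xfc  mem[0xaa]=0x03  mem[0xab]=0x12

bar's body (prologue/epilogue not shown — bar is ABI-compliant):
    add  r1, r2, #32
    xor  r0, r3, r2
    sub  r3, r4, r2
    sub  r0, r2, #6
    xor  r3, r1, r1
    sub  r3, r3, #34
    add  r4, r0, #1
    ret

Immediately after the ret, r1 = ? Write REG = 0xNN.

REG = 0x09

prologue: push r4 -> mem[0xab]=0xba, sp=0xab
body[0] add  r1, r2, #32 -> r1=0x09
body[1] xor  r0, r3, r2 -> r0=0x93
body[2] sub  r3, r4, r2 -> r3=0xd1
body[3] sub  r0, r2, #6 -> r0=0xe3
body[4] xor  r3, r1, r1 -> r3=0x00
body[5] sub  r3, r3, #34 -> r3=0xde
body[6] add  r4, r0, #1 -> r4=0xe4
epilogue: pop r4=0xba, sp=0xac
r1 is caller-saved -> body value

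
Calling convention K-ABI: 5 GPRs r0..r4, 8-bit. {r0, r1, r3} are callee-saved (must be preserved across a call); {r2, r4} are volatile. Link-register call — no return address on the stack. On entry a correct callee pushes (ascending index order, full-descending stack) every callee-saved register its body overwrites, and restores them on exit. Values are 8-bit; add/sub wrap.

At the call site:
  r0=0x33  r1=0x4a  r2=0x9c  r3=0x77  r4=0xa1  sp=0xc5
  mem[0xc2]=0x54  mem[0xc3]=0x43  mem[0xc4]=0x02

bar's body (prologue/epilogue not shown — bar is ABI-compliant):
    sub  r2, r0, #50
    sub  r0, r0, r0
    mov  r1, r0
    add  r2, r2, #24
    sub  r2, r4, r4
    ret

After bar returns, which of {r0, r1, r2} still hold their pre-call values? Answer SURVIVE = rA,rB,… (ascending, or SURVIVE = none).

SURVIVE = r0,r1

prologue: push r0 -> mem[0xc4]=0x33, sp=0xc4
prologue: push r1 -> mem[0xc3]=0x4a, sp=0xc3
body[0] sub  r2, r0, #50 -> r2=0x01
body[1] sub  r0, r0, r0 -> r0=0x00
body[2] mov  r1, r0 -> r1=0x00
body[3] add  r2, r2, #24 -> r2=0x19
body[4] sub  r2, r4, r4 -> r2=0x00
epilogue: pop r1=0x4a, sp=0xc4
epilogue: pop r0=0x33, sp=0xc5
r0: callee-saved, written=True
r1: callee-saved, written=True
r2: caller-saved, written=True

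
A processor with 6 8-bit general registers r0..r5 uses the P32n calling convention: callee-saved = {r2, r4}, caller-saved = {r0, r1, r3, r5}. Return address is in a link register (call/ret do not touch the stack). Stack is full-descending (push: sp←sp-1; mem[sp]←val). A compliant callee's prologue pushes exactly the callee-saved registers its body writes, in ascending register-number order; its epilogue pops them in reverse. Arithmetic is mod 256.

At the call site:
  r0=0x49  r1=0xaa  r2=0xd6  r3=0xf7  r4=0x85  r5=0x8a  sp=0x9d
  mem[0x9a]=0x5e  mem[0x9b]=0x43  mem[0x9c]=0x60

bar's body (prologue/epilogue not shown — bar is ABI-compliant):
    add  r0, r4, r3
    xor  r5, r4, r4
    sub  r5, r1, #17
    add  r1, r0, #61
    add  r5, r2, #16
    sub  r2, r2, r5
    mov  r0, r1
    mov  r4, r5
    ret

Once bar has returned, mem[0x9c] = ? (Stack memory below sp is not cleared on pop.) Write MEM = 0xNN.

MEM = 0xd6

prologue: push r2 -> mem[0x9c]=0xd6, sp=0x9c
prologue: push r4 -> mem[0x9b]=0x85, sp=0x9b
body[0] add  r0, r4, r3 -> r0=0x7c
body[1] xor  r5, r4, r4 -> r5=0x00
body[2] sub  r5, r1, #17 -> r5=0x99
body[3] add  r1, r0, #61 -> r1=0xb9
body[4] add  r5, r2, #16 -> r5=0xe6
body[5] sub  r2, r2, r5 -> r2=0xf0
body[6] mov  r0, r1 -> r0=0xb9
body[7] mov  r4, r5 -> r4=0xe6
epilogue: pop r4=0x85, sp=0x9c
epilogue: pop r2=0xd6, sp=0x9d
prologue pushed ['r2', 'r4'] at ['0x9c', '0x9b']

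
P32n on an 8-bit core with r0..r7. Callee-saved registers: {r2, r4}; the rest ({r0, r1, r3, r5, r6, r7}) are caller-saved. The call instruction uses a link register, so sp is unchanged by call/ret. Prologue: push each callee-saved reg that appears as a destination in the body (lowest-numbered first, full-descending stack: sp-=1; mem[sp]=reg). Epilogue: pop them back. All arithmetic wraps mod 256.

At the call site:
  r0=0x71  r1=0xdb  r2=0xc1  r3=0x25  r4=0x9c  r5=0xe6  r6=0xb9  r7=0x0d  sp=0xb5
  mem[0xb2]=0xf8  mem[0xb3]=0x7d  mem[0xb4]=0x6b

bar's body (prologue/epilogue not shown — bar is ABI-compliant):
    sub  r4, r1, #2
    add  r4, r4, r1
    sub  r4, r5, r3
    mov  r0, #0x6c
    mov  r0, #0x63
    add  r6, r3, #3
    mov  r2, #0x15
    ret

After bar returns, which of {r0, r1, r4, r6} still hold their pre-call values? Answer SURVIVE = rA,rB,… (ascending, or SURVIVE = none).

prologue: push r2 → mem[0xb4]=0xc1, sp=0xb4
prologue: push r4 → mem[0xb3]=0x9c, sp=0xb3
body[0] sub  r4, r1, #2 → r4=0xd9
body[1] add  r4, r4, r1 → r4=0xb4
body[2] sub  r4, r5, r3 → r4=0xc1
body[3] mov  r0, #0x6c → r0=0x6c
body[4] mov  r0, #0x63 → r0=0x63
body[5] add  r6, r3, #3 → r6=0x28
body[6] mov  r2, #0x15 → r2=0x15
epilogue: pop r4=0x9c, sp=0xb4
epilogue: pop r2=0xc1, sp=0xb5
r0: caller-saved, written=True
r1: caller-saved, written=False
r4: callee-saved, written=True
r6: caller-saved, written=True

SURVIVE = r1,r4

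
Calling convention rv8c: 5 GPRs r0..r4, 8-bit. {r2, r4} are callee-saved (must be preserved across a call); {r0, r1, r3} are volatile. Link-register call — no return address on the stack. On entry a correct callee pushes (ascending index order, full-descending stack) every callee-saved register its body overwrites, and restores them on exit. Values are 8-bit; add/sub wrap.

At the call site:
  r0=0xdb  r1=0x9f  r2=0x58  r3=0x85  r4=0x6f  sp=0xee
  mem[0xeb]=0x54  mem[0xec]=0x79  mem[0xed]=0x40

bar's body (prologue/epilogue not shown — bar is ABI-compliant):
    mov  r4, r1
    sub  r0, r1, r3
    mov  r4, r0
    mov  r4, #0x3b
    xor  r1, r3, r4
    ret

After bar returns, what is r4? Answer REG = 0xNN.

prologue: push r4 → mem[0xed]=0x6f, sp=0xed
body[0] mov  r4, r1 → r4=0x9f
body[1] sub  r0, r1, r3 → r0=0x1a
body[2] mov  r4, r0 → r4=0x1a
body[3] mov  r4, #0x3b → r4=0x3b
body[4] xor  r1, r3, r4 → r1=0xbe
epilogue: pop r4=0x6f, sp=0xee
r4 is callee-saved → restored

REG = 0x6f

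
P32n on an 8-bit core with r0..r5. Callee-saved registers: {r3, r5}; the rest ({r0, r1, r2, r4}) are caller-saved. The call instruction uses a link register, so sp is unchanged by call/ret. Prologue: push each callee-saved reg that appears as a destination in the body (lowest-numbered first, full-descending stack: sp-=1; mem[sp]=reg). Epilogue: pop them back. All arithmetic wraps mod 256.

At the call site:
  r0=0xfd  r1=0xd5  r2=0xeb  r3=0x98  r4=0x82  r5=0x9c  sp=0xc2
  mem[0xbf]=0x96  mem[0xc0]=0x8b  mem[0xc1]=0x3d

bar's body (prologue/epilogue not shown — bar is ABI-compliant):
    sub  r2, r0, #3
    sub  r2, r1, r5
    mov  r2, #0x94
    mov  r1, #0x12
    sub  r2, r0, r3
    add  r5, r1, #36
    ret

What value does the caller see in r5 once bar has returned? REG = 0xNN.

prologue: push r5 → mem[0xc1]=0x9c, sp=0xc1
body[0] sub  r2, r0, #3 → r2=0xfa
body[1] sub  r2, r1, r5 → r2=0x39
body[2] mov  r2, #0x94 → r2=0x94
body[3] mov  r1, #0x12 → r1=0x12
body[4] sub  r2, r0, r3 → r2=0x65
body[5] add  r5, r1, #36 → r5=0x36
epilogue: pop r5=0x9c, sp=0xc2
r5 is callee-saved → restored

REG = 0x9c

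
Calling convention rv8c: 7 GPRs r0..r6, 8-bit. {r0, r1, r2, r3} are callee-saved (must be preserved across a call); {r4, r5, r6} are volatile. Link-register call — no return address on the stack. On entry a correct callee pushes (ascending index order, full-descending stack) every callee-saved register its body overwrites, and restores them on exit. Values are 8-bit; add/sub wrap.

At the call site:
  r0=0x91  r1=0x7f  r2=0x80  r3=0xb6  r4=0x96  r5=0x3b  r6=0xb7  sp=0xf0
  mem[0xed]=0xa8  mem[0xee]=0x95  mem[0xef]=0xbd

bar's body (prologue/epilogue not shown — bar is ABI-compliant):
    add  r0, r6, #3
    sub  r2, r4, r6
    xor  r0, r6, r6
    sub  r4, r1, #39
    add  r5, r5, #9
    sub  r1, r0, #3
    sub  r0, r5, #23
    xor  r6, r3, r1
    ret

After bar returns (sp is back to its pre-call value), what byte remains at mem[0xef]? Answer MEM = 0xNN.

MEM = 0x91

prologue: push r0 -> mem[0xef]=0x91, sp=0xef
prologue: push r1 -> mem[0xee]=0x7f, sp=0xee
prologue: push r2 -> mem[0xed]=0x80, sp=0xed
body[0] add  r0, r6, #3 -> r0=0xba
body[1] sub  r2, r4, r6 -> r2=0xdf
body[2] xor  r0, r6, r6 -> r0=0x00
body[3] sub  r4, r1, #39 -> r4=0x58
body[4] add  r5, r5, #9 -> r5=0x44
body[5] sub  r1, r0, #3 -> r1=0xfd
body[6] sub  r0, r5, #23 -> r0=0x2d
body[7] xor  r6, r3, r1 -> r6=0x4b
epilogue: pop r2=0x80, sp=0xee
epilogue: pop r1=0x7f, sp=0xef
epilogue: pop r0=0x91, sp=0xf0
prologue pushed ['r0', 'r1', 'r2'] at ['0xef', '0xee', '0xed']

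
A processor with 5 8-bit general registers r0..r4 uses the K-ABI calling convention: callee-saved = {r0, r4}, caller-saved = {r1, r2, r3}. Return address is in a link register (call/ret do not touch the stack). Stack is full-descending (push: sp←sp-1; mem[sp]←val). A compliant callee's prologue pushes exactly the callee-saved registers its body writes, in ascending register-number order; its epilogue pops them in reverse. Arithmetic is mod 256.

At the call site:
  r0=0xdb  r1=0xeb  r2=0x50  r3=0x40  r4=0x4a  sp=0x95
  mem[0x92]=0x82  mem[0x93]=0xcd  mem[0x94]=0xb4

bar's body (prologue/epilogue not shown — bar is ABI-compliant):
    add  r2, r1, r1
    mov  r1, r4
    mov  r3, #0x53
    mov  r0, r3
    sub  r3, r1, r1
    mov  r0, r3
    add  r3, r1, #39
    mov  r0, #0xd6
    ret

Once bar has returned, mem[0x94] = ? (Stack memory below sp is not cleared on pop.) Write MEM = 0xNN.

MEM = 0xdb

prologue: push r0 -> mem[0x94]=0xdb, sp=0x94
body[0] add  r2, r1, r1 -> r2=0xd6
body[1] mov  r1, r4 -> r1=0x4a
body[2] mov  r3, #0x53 -> r3=0x53
body[3] mov  r0, r3 -> r0=0x53
body[4] sub  r3, r1, r1 -> r3=0x00
body[5] mov  r0, r3 -> r0=0x00
body[6] add  r3, r1, #39 -> r3=0x71
body[7] mov  r0, #0xd6 -> r0=0xd6
epilogue: pop r0=0xdb, sp=0x95
prologue pushed ['r0'] at ['0x94']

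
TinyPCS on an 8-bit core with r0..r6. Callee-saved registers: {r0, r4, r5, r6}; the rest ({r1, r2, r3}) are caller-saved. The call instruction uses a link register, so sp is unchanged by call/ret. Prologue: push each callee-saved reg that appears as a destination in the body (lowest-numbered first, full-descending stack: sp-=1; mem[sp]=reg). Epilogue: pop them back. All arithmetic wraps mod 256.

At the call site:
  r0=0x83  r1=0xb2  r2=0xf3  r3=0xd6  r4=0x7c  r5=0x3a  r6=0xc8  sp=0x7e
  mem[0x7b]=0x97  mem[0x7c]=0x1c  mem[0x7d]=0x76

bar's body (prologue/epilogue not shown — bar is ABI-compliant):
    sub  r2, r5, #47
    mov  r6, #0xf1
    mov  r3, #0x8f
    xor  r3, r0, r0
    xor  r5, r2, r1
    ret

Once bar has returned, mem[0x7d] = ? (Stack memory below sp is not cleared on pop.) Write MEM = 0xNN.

MEM = 0x3a

prologue: push r5 → mem[0x7d]=0x3a, sp=0x7d
prologue: push r6 → mem[0x7c]=0xc8, sp=0x7c
body[0] sub  r2, r5, #47 → r2=0x0b
body[1] mov  r6, #0xf1 → r6=0xf1
body[2] mov  r3, #0x8f → r3=0x8f
body[3] xor  r3, r0, r0 → r3=0x00
body[4] xor  r5, r2, r1 → r5=0xb9
epilogue: pop r6=0xc8, sp=0x7d
epilogue: pop r5=0x3a, sp=0x7e
prologue pushed ['r5', 'r6'] at ['0x7d', '0x7c']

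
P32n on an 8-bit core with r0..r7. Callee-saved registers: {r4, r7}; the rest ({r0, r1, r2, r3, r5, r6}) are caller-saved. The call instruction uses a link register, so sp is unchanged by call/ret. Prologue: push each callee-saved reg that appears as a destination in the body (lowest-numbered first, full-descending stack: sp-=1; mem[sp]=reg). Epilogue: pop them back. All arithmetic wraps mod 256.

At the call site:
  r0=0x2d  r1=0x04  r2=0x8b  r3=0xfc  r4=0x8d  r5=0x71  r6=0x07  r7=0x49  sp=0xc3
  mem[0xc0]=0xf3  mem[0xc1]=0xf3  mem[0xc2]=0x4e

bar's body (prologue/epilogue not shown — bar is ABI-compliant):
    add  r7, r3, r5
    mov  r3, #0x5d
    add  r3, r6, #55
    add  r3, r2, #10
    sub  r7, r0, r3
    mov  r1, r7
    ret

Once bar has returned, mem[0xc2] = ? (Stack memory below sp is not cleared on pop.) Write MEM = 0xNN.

MEM = 0x49

prologue: push r7 → mem[0xc2]=0x49, sp=0xc2
body[0] add  r7, r3, r5 → r7=0x6d
body[1] mov  r3, #0x5d → r3=0x5d
body[2] add  r3, r6, #55 → r3=0x3e
body[3] add  r3, r2, #10 → r3=0x95
body[4] sub  r7, r0, r3 → r7=0x98
body[5] mov  r1, r7 → r1=0x98
epilogue: pop r7=0x49, sp=0xc3
prologue pushed ['r7'] at ['0xc2']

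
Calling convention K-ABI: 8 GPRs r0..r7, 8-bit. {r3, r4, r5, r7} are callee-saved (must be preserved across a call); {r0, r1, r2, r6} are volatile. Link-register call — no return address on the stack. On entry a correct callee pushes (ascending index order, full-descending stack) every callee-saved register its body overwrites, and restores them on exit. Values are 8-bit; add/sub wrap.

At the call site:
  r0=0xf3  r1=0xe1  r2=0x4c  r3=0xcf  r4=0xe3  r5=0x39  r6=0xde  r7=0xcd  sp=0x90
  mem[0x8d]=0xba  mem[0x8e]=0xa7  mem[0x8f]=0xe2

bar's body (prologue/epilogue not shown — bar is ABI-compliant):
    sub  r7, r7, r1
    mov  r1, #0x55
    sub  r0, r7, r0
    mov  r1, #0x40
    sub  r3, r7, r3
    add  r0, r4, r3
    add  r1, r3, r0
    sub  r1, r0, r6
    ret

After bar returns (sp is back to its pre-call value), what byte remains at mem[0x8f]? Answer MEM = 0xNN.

prologue: push r3 -> mem[0x8f]=0xcf, sp=0x8f
prologue: push r7 -> mem[0x8e]=0xcd, sp=0x8e
body[0] sub  r7, r7, r1 -> r7=0xec
body[1] mov  r1, #0x55 -> r1=0x55
body[2] sub  r0, r7, r0 -> r0=0xf9
body[3] mov  r1, #0x40 -> r1=0x40
body[4] sub  r3, r7, r3 -> r3=0x1d
body[5] add  r0, r4, r3 -> r0=0x00
body[6] add  r1, r3, r0 -> r1=0x1d
body[7] sub  r1, r0, r6 -> r1=0x22
epilogue: pop r7=0xcd, sp=0x8f
epilogue: pop r3=0xcf, sp=0x90
prologue pushed ['r3', 'r7'] at ['0x8f', '0x8e']

MEM = 0xcf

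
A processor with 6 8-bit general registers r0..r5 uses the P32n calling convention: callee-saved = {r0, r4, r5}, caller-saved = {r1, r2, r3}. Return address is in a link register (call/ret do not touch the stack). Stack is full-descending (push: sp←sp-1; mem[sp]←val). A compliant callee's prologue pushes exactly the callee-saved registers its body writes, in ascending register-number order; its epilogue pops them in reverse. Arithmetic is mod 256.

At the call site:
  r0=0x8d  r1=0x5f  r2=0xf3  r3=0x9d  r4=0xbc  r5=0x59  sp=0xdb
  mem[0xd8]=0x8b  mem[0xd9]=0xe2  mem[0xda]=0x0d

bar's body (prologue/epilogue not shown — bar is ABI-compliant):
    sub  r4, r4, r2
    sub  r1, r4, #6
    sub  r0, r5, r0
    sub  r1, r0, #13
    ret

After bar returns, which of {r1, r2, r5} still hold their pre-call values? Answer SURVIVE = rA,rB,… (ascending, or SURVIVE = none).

prologue: push r0 -> mem[0xda]=0x8d, sp=0xda
prologue: push r4 -> mem[0xd9]=0xbc, sp=0xd9
body[0] sub  r4, r4, r2 -> r4=0xc9
body[1] sub  r1, r4, #6 -> r1=0xc3
body[2] sub  r0, r5, r0 -> r0=0xcc
body[3] sub  r1, r0, #13 -> r1=0xbf
epilogue: pop r4=0xbc, sp=0xda
epilogue: pop r0=0x8d, sp=0xdb
r1: caller-saved, written=True
r2: caller-saved, written=False
r5: callee-saved, written=False

SURVIVE = r2,r5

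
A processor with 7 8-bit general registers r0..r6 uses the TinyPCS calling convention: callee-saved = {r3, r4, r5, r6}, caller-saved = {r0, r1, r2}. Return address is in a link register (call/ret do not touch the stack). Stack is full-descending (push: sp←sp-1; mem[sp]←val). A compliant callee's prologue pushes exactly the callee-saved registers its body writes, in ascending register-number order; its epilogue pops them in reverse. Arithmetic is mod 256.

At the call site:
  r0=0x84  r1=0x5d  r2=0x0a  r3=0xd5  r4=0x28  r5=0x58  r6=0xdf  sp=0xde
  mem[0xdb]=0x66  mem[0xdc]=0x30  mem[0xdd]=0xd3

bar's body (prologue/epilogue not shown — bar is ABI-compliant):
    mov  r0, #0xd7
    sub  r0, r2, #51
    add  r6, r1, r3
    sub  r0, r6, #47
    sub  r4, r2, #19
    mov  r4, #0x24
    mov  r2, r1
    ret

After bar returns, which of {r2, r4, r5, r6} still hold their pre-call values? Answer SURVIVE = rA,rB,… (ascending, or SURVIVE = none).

SURVIVE = r4,r5,r6

prologue: push r4 -> mem[0xdd]=0x28, sp=0xdd
prologue: push r6 -> mem[0xdc]=0xdf, sp=0xdc
body[0] mov  r0, #0xd7 -> r0=0xd7
body[1] sub  r0, r2, #51 -> r0=0xd7
body[2] add  r6, r1, r3 -> r6=0x32
body[3] sub  r0, r6, #47 -> r0=0x03
body[4] sub  r4, r2, #19 -> r4=0xf7
body[5] mov  r4, #0x24 -> r4=0x24
body[6] mov  r2, r1 -> r2=0x5d
epilogue: pop r6=0xdf, sp=0xdd
epilogue: pop r4=0x28, sp=0xde
r2: caller-saved, written=True
r4: callee-saved, written=True
r5: callee-saved, written=False
r6: callee-saved, written=True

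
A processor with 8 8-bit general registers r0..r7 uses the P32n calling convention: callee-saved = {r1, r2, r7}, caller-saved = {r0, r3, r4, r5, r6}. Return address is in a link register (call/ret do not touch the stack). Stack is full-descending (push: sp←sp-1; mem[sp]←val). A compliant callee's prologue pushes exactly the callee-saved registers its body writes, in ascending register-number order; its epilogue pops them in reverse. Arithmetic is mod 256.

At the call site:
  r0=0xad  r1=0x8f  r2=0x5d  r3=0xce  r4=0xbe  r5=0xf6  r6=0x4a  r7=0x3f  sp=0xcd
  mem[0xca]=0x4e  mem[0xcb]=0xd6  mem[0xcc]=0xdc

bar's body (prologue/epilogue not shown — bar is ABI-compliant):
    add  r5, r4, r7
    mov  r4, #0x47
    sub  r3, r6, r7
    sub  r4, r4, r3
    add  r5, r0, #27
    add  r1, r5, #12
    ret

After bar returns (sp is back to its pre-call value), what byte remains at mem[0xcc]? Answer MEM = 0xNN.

MEM = 0x8f

prologue: push r1 -> mem[0xcc]=0x8f, sp=0xcc
body[0] add  r5, r4, r7 -> r5=0xfd
body[1] mov  r4, #0x47 -> r4=0x47
body[2] sub  r3, r6, r7 -> r3=0x0b
body[3] sub  r4, r4, r3 -> r4=0x3c
body[4] add  r5, r0, #27 -> r5=0xc8
body[5] add  r1, r5, #12 -> r1=0xd4
epilogue: pop r1=0x8f, sp=0xcd
prologue pushed ['r1'] at ['0xcc']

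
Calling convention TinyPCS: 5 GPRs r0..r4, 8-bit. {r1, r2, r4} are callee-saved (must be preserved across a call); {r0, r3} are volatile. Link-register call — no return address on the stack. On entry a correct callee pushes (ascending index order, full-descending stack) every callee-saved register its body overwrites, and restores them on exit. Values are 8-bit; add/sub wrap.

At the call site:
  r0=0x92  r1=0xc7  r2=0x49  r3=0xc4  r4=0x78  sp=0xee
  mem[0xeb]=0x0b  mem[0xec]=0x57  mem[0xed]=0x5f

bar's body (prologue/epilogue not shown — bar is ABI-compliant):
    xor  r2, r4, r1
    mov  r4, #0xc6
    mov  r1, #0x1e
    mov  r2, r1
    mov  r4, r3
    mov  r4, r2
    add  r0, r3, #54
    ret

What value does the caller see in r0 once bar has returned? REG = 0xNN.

prologue: push r1 -> mem[0xed]=0xc7, sp=0xed
prologue: push r2 -> mem[0xec]=0x49, sp=0xec
prologue: push r4 -> mem[0xeb]=0x78, sp=0xeb
body[0] xor  r2, r4, r1 -> r2=0xbf
body[1] mov  r4, #0xc6 -> r4=0xc6
body[2] mov  r1, #0x1e -> r1=0x1e
body[3] mov  r2, r1 -> r2=0x1e
body[4] mov  r4, r3 -> r4=0xc4
body[5] mov  r4, r2 -> r4=0x1e
body[6] add  r0, r3, #54 -> r0=0xfa
epilogue: pop r4=0x78, sp=0xec
epilogue: pop r2=0x49, sp=0xed
epilogue: pop r1=0xc7, sp=0xee
r0 is caller-saved -> body value

REG = 0xfa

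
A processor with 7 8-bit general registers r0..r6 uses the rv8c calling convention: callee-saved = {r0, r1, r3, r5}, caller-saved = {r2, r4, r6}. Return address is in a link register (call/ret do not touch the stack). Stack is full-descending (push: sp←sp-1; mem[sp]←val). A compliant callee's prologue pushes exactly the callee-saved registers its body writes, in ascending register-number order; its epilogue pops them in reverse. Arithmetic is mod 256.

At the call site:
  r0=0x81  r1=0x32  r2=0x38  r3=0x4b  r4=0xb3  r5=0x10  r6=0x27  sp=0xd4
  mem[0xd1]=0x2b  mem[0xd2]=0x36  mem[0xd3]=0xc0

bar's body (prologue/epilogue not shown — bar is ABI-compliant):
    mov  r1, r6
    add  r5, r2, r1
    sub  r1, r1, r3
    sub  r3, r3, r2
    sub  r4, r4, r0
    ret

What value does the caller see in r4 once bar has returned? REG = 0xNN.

REG = 0x32

prologue: push r1 -> mem[0xd3]=0x32, sp=0xd3
prologue: push r3 -> mem[0xd2]=0x4b, sp=0xd2
prologue: push r5 -> mem[0xd1]=0x10, sp=0xd1
body[0] mov  r1, r6 -> r1=0x27
body[1] add  r5, r2, r1 -> r5=0x5f
body[2] sub  r1, r1, r3 -> r1=0xdc
body[3] sub  r3, r3, r2 -> r3=0x13
body[4] sub  r4, r4, r0 -> r4=0x32
epilogue: pop r5=0x10, sp=0xd2
epilogue: pop r3=0x4b, sp=0xd3
epilogue: pop r1=0x32, sp=0xd4
r4 is caller-saved -> body value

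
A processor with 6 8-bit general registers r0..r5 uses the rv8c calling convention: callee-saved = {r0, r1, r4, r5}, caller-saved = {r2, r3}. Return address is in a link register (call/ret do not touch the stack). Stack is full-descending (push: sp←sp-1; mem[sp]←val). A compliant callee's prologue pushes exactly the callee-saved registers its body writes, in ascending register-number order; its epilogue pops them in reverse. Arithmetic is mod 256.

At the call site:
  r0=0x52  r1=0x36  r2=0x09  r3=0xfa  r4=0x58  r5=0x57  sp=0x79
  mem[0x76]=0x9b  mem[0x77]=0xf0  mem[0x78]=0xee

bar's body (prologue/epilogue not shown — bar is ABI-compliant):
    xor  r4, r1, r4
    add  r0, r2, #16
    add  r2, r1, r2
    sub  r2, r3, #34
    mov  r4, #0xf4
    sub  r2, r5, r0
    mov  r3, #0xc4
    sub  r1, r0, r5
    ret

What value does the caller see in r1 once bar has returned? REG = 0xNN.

prologue: push r0 → mem[0x78]=0x52, sp=0x78
prologue: push r1 → mem[0x77]=0x36, sp=0x77
prologue: push r4 → mem[0x76]=0x58, sp=0x76
body[0] xor  r4, r1, r4 → r4=0x6e
body[1] add  r0, r2, #16 → r0=0x19
body[2] add  r2, r1, r2 → r2=0x3f
body[3] sub  r2, r3, #34 → r2=0xd8
body[4] mov  r4, #0xf4 → r4=0xf4
body[5] sub  r2, r5, r0 → r2=0x3e
body[6] mov  r3, #0xc4 → r3=0xc4
body[7] sub  r1, r0, r5 → r1=0xc2
epilogue: pop r4=0x58, sp=0x77
epilogue: pop r1=0x36, sp=0x78
epilogue: pop r0=0x52, sp=0x79
r1 is callee-saved → restored

REG = 0x36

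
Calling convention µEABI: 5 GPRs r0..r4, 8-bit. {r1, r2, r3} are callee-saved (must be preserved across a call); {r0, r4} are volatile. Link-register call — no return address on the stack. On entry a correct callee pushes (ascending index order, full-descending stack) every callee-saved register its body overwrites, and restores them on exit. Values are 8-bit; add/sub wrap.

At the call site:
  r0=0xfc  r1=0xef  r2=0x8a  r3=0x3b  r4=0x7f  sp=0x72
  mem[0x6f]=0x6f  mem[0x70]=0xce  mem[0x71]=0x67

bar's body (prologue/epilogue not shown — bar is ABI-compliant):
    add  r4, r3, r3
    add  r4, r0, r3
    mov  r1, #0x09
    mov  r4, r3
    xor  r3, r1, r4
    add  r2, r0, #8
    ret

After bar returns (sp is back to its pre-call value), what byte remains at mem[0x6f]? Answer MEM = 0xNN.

prologue: push r1 -> mem[0x71]=0xef, sp=0x71
prologue: push r2 -> mem[0x70]=0x8a, sp=0x70
prologue: push r3 -> mem[0x6f]=0x3b, sp=0x6f
body[0] add  r4, r3, r3 -> r4=0x76
body[1] add  r4, r0, r3 -> r4=0x37
body[2] mov  r1, #0x09 -> r1=0x09
body[3] mov  r4, r3 -> r4=0x3b
body[4] xor  r3, r1, r4 -> r3=0x32
body[5] add  r2, r0, #8 -> r2=0x04
epilogue: pop r3=0x3b, sp=0x70
epilogue: pop r2=0x8a, sp=0x71
epilogue: pop r1=0xef, sp=0x72
prologue pushed ['r1', 'r2', 'r3'] at ['0x71', '0x70', '0x6f']

MEM = 0x3b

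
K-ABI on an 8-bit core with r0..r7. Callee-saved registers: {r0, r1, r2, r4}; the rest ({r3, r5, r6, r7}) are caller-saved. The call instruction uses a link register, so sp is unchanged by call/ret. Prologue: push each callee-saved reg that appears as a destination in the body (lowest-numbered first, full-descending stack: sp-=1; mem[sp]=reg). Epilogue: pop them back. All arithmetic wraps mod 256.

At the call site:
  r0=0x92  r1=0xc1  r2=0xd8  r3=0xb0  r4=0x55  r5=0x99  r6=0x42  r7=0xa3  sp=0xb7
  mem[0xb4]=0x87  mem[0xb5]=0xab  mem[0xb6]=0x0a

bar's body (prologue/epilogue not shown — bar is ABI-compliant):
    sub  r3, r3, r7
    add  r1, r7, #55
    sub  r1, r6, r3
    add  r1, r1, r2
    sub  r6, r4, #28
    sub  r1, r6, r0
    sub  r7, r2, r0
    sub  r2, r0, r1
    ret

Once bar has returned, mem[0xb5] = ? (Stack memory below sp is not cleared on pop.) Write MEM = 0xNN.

MEM = 0xd8

prologue: push r1 -> mem[0xb6]=0xc1, sp=0xb6
prologue: push r2 -> mem[0xb5]=0xd8, sp=0xb5
body[0] sub  r3, r3, r7 -> r3=0x0d
body[1] add  r1, r7, #55 -> r1=0xda
body[2] sub  r1, r6, r3 -> r1=0x35
body[3] add  r1, r1, r2 -> r1=0x0d
body[4] sub  r6, r4, #28 -> r6=0x39
body[5] sub  r1, r6, r0 -> r1=0xa7
body[6] sub  r7, r2, r0 -> r7=0x46
body[7] sub  r2, r0, r1 -> r2=0xeb
epilogue: pop r2=0xd8, sp=0xb6
epilogue: pop r1=0xc1, sp=0xb7
prologue pushed ['r1', 'r2'] at ['0xb6', '0xb5']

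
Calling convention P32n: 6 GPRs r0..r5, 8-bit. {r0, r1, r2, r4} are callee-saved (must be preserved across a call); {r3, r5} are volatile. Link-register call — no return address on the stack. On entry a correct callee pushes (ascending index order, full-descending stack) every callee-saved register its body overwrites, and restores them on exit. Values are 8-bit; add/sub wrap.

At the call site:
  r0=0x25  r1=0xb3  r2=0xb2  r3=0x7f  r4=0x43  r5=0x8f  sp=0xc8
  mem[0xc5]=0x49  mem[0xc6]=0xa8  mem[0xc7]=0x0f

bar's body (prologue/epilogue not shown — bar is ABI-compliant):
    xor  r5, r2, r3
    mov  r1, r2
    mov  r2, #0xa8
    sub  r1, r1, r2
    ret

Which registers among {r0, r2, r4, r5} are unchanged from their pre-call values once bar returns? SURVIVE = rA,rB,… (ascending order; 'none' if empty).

prologue: push r1 → mem[0xc7]=0xb3, sp=0xc7
prologue: push r2 → mem[0xc6]=0xb2, sp=0xc6
body[0] xor  r5, r2, r3 → r5=0xcd
body[1] mov  r1, r2 → r1=0xb2
body[2] mov  r2, #0xa8 → r2=0xa8
body[3] sub  r1, r1, r2 → r1=0x0a
epilogue: pop r2=0xb2, sp=0xc7
epilogue: pop r1=0xb3, sp=0xc8
r0: callee-saved, written=False
r2: callee-saved, written=True
r4: callee-saved, written=False
r5: caller-saved, written=True

SURVIVE = r0,r2,r4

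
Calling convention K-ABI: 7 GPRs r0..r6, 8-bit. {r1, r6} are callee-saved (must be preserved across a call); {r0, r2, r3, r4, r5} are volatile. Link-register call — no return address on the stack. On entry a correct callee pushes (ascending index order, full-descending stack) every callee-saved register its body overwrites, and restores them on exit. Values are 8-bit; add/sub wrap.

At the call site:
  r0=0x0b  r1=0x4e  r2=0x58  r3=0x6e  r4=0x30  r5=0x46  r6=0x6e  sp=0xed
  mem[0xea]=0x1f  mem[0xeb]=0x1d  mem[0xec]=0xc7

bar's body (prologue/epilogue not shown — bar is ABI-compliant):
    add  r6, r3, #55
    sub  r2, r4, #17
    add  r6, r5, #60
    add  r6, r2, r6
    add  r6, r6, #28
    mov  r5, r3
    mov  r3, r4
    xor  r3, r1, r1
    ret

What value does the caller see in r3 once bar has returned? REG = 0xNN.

REG = 0x00

prologue: push r6 → mem[0xec]=0x6e, sp=0xec
body[0] add  r6, r3, #55 → r6=0xa5
body[1] sub  r2, r4, #17 → r2=0x1f
body[2] add  r6, r5, #60 → r6=0x82
body[3] add  r6, r2, r6 → r6=0xa1
body[4] add  r6, r6, #28 → r6=0xbd
body[5] mov  r5, r3 → r5=0x6e
body[6] mov  r3, r4 → r3=0x30
body[7] xor  r3, r1, r1 → r3=0x00
epilogue: pop r6=0x6e, sp=0xed
r3 is caller-saved → body value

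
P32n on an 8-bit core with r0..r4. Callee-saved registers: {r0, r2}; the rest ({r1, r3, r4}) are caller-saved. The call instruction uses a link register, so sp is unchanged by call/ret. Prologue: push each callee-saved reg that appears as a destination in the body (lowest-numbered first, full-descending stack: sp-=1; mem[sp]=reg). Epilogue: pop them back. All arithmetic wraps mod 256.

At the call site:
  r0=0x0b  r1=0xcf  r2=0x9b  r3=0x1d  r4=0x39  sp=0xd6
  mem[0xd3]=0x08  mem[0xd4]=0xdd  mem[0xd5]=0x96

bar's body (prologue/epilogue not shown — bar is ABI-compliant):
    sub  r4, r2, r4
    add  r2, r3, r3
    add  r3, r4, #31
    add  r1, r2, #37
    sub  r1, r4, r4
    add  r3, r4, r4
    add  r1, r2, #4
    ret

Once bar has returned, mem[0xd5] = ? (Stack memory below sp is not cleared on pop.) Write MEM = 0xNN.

MEM = 0x9b

prologue: push r2 -> mem[0xd5]=0x9b, sp=0xd5
body[0] sub  r4, r2, r4 -> r4=0x62
body[1] add  r2, r3, r3 -> r2=0x3a
body[2] add  r3, r4, #31 -> r3=0x81
body[3] add  r1, r2, #37 -> r1=0x5f
body[4] sub  r1, r4, r4 -> r1=0x00
body[5] add  r3, r4, r4 -> r3=0xc4
body[6] add  r1, r2, #4 -> r1=0x3e
epilogue: pop r2=0x9b, sp=0xd6
prologue pushed ['r2'] at ['0xd5']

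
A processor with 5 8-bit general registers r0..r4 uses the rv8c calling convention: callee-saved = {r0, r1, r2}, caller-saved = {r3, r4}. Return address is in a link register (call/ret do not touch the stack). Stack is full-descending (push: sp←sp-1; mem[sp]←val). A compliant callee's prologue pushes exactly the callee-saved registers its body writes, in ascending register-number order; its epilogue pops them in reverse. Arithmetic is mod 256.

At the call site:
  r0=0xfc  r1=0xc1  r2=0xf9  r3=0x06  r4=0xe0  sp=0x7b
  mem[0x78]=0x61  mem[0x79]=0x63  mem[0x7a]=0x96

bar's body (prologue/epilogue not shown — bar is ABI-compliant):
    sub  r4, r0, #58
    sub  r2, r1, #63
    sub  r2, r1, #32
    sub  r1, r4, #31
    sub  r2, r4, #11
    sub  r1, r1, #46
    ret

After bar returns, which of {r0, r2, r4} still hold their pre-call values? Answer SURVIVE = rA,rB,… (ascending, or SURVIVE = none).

prologue: push r1 → mem[0x7a]=0xc1, sp=0x7a
prologue: push r2 → mem[0x79]=0xf9, sp=0x79
body[0] sub  r4, r0, #58 → r4=0xc2
body[1] sub  r2, r1, #63 → r2=0x82
body[2] sub  r2, r1, #32 → r2=0xa1
body[3] sub  r1, r4, #31 → r1=0xa3
body[4] sub  r2, r4, #11 → r2=0xb7
body[5] sub  r1, r1, #46 → r1=0x75
epilogue: pop r2=0xf9, sp=0x7a
epilogue: pop r1=0xc1, sp=0x7b
r0: callee-saved, written=False
r2: callee-saved, written=True
r4: caller-saved, written=True

SURVIVE = r0,r2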